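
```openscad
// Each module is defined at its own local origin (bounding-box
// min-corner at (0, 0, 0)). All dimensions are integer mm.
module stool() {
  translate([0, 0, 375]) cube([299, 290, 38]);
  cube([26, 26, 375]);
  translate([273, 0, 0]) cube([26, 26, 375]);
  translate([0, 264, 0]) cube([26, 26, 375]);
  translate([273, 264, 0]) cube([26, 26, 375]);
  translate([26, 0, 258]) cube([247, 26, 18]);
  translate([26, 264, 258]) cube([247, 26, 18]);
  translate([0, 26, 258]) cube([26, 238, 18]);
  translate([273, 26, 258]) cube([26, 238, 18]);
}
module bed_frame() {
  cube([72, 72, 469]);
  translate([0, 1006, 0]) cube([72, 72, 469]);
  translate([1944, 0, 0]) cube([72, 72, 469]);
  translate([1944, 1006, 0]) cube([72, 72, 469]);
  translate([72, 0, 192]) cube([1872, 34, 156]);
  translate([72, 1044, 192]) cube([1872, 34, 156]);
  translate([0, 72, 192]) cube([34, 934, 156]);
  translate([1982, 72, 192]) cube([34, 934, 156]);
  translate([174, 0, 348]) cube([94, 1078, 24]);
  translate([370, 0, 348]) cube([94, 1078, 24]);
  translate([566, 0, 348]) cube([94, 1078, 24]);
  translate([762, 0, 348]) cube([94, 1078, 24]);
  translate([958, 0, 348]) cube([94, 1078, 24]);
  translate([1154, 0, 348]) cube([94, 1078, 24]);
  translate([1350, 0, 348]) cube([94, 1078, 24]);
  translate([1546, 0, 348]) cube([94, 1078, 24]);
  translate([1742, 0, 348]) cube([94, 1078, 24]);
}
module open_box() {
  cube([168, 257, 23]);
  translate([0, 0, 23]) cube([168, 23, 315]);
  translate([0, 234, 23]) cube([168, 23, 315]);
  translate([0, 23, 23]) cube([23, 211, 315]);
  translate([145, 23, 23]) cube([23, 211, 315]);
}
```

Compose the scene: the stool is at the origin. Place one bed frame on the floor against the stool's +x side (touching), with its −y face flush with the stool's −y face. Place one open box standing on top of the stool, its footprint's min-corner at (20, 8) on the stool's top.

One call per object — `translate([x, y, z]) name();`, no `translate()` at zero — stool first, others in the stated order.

stool();
translate([299, 0, 0]) bed_frame();
translate([20, 8, 413]) open_box();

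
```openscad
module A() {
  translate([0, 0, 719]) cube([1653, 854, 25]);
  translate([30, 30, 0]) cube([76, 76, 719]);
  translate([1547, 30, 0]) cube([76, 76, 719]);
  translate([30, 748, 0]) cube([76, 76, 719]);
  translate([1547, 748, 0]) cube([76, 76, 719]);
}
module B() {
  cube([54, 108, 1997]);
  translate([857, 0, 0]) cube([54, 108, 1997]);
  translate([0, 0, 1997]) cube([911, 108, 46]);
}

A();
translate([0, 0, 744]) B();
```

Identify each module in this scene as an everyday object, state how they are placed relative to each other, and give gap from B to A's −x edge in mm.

The door frame's min-x is at 0; the table's min-x is 0; gap = 0 mm.

A is a table. B is a door frame. The door frame is on top of the table. The gap from the door frame to the table's −x edge is 0 mm.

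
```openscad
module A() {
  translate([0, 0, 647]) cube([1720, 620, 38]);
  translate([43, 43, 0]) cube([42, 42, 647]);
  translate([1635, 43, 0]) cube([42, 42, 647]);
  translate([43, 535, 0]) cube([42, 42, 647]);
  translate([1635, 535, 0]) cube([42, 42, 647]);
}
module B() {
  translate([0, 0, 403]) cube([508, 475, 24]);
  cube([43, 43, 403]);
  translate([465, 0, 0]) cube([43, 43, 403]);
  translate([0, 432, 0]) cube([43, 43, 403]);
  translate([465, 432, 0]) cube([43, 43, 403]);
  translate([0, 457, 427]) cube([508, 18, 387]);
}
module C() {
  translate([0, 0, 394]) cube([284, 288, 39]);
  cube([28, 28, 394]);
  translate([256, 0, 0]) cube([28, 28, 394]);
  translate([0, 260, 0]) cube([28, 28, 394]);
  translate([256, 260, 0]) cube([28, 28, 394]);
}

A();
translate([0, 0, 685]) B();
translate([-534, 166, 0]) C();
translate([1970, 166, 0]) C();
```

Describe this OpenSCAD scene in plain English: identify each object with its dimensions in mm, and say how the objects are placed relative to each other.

A is a rectangular dining table. The top is 1720×620×38 mm with its upper surface at z = 685 mm. It stands on four 42×42 mm square legs, each inset 43 mm from the nearest pair of top edges, running from the floor to the underside of the top.

B is a chair: 508×475 mm seat, 24 mm thick, top at z = 427 mm, on four 43 mm square corner legs flush with the seat edges. A 18 mm thick backrest slab spans the full seat width, extending 387 mm above the seat top, its back face flush with the seat's +y edge.

C is a four-legged stool. The seat is 284×288 mm, 39 mm thick, top at z = 433 mm. It stands on four square legs, each 28×28 mm in cross-section, from z = 0 to the seat underside, each flush with a corner of the seat.

The chair is on top of the table. Two stools sit around the table at the −x, +x sides.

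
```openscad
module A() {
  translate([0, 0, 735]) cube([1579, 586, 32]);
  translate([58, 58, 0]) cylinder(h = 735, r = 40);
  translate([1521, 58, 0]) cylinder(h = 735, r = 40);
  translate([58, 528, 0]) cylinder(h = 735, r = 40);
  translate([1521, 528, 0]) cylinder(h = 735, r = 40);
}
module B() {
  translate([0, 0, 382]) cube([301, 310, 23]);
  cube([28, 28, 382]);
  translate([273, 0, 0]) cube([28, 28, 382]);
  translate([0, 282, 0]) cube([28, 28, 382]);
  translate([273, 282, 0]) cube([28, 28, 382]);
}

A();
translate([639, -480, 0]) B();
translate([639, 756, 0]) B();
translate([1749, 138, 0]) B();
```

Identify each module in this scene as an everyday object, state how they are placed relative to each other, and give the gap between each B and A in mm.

A is a table. B is a stool. Three stools sit around the table at the −y, +y, +x sides. The gap between each stool and the table is 170 mm.

Each stool's nearest face is 170 mm from the table's bounding box.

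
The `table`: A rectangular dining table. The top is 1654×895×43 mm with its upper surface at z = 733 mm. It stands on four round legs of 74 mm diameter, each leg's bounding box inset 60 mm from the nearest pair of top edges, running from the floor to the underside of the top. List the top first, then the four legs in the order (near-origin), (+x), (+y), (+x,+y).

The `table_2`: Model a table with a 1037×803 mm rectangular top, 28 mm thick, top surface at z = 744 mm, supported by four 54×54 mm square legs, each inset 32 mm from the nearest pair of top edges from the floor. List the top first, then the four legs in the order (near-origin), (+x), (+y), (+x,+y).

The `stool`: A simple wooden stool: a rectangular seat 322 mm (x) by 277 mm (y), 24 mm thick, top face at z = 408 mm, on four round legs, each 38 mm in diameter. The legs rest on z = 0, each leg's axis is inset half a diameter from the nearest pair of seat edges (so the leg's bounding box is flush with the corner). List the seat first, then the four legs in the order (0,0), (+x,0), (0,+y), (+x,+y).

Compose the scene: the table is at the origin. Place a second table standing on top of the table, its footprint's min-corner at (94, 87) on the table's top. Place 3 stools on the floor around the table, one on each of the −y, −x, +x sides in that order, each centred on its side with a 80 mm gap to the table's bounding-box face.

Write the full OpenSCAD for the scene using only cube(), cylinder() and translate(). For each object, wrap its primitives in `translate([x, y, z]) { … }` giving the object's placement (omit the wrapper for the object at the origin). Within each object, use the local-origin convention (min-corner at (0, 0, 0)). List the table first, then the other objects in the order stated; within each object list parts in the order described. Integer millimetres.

translate([0, 0, 690]) cube([1654, 895, 43]);
translate([97, 97, 0]) cylinder(h = 690, r = 37);
translate([1557, 97, 0]) cylinder(h = 690, r = 37);
translate([97, 798, 0]) cylinder(h = 690, r = 37);
translate([1557, 798, 0]) cylinder(h = 690, r = 37);
translate([94, 87, 733]) {
  translate([0, 0, 716]) cube([1037, 803, 28]);
  translate([32, 32, 0]) cube([54, 54, 716]);
  translate([951, 32, 0]) cube([54, 54, 716]);
  translate([32, 717, 0]) cube([54, 54, 716]);
  translate([951, 717, 0]) cube([54, 54, 716]);
}
translate([666, -357, 0]) {
  translate([0, 0, 384]) cube([322, 277, 24]);
  translate([19, 19, 0]) cylinder(h = 384, r = 19);
  translate([303, 19, 0]) cylinder(h = 384, r = 19);
  translate([19, 258, 0]) cylinder(h = 384, r = 19);
  translate([303, 258, 0]) cylinder(h = 384, r = 19);
}
translate([-402, 309, 0]) {
  translate([0, 0, 384]) cube([322, 277, 24]);
  translate([19, 19, 0]) cylinder(h = 384, r = 19);
  translate([303, 19, 0]) cylinder(h = 384, r = 19);
  translate([19, 258, 0]) cylinder(h = 384, r = 19);
  translate([303, 258, 0]) cylinder(h = 384, r = 19);
}
translate([1734, 309, 0]) {
  translate([0, 0, 384]) cube([322, 277, 24]);
  translate([19, 19, 0]) cylinder(h = 384, r = 19);
  translate([303, 19, 0]) cylinder(h = 384, r = 19);
  translate([19, 258, 0]) cylinder(h = 384, r = 19);
  translate([303, 258, 0]) cylinder(h = 384, r = 19);
}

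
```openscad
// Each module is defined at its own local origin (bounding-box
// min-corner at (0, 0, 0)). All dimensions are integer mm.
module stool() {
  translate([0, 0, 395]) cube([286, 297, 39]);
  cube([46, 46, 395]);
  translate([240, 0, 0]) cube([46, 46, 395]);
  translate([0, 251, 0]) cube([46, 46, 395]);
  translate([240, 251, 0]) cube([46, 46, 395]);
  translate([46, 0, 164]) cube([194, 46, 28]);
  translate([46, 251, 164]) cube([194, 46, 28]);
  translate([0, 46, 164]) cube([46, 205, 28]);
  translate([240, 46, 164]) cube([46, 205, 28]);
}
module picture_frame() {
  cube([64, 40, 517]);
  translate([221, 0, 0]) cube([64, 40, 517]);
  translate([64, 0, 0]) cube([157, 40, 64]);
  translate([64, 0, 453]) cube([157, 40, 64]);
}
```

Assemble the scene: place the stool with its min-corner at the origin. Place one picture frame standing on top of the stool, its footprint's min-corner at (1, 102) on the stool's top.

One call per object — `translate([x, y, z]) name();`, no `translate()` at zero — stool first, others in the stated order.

stool();
translate([1, 102, 434]) picture_frame();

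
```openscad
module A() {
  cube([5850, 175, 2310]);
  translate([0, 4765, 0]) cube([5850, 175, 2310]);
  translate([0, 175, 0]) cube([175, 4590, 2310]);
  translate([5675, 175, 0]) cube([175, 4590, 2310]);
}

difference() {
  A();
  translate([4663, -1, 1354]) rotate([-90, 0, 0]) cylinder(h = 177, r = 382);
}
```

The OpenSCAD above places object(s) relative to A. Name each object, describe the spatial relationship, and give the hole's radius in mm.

The subtracted cylinder has r = 382 mm.

A is a house frame. The house frame has a circular hole through its front wall. The hole's radius is 382 mm.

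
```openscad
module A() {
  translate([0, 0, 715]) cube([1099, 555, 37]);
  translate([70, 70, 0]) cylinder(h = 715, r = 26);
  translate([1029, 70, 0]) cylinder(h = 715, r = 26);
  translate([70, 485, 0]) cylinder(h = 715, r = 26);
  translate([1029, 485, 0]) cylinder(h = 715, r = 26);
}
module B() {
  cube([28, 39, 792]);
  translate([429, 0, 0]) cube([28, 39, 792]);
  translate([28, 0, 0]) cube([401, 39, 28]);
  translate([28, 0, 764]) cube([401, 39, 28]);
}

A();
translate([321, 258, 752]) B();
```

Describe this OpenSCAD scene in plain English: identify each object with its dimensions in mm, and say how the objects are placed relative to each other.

A is a rectangular dining table. The top is 1099×555×37 mm with its upper surface at z = 752 mm. It stands on four round legs of 52 mm diameter, each leg's bounding box inset 44 mm from the nearest pair of top edges, running from the floor to the underside of the top.

B is a rectangular picture frame lying in the x–z plane (depth along y). The opening is 401 mm wide (x) by 736 mm tall (z), surrounded by a border 28 mm wide on all four sides. The frame is 39 mm deep and is made of two full-height vertical stiles with two horizontal rails fitted between them.

The picture frame is on top of the table, centred.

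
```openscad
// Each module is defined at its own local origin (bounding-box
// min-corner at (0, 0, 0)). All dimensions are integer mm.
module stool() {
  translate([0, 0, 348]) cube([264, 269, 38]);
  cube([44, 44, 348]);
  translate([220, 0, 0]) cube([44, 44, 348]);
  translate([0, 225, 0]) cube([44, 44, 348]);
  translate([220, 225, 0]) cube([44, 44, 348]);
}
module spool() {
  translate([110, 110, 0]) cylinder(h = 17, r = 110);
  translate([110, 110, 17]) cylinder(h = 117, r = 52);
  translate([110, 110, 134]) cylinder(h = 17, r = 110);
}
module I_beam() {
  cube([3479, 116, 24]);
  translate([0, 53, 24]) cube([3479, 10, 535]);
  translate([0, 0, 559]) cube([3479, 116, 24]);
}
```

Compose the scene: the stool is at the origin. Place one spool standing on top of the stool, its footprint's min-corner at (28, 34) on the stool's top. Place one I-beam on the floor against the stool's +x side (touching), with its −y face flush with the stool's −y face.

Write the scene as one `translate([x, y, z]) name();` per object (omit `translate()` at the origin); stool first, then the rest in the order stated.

stool();
translate([28, 34, 386]) spool();
translate([264, 0, 0]) I_beam();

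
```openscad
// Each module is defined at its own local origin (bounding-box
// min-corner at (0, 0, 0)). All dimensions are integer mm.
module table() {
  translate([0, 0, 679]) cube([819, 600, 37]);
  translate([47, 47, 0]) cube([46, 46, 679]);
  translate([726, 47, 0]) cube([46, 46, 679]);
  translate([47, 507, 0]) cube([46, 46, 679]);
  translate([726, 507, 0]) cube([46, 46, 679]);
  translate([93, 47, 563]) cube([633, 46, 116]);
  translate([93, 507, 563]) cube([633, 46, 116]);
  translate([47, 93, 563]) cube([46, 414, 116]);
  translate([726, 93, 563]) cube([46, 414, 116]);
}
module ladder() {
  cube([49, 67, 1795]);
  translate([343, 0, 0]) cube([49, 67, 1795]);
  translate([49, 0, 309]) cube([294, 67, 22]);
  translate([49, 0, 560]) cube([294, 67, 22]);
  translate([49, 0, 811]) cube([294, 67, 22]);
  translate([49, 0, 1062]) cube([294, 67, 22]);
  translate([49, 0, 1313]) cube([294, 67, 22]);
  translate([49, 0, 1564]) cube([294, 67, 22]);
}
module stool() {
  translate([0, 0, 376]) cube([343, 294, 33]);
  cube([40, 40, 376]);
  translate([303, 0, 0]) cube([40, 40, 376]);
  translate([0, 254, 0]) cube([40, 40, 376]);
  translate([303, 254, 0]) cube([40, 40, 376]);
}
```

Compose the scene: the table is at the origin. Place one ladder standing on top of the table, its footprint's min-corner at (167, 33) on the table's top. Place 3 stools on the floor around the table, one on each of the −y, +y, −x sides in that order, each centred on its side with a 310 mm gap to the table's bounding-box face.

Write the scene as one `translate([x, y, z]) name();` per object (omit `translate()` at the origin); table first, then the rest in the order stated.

table();
translate([167, 33, 716]) ladder();
translate([238, -604, 0]) stool();
translate([238, 910, 0]) stool();
translate([-653, 153, 0]) stool();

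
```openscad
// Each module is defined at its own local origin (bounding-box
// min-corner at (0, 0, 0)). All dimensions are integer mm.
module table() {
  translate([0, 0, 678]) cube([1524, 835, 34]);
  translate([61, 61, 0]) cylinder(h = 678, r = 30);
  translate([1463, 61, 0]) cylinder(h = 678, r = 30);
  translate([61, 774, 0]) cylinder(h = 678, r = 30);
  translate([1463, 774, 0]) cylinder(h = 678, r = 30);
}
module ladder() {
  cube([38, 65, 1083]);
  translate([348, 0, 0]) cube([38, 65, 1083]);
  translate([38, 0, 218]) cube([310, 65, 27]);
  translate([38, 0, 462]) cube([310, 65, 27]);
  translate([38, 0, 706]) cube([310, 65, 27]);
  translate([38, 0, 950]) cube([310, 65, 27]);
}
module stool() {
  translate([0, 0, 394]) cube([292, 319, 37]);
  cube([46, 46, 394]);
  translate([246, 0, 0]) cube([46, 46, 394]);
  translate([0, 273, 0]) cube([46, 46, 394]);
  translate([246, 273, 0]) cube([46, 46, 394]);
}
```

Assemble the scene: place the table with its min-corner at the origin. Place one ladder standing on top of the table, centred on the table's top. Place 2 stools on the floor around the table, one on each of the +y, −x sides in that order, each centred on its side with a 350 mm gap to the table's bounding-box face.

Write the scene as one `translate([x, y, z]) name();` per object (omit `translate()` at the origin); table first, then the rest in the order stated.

table();
translate([569, 385, 712]) ladder();
translate([616, 1185, 0]) stool();
translate([-642, 258, 0]) stool();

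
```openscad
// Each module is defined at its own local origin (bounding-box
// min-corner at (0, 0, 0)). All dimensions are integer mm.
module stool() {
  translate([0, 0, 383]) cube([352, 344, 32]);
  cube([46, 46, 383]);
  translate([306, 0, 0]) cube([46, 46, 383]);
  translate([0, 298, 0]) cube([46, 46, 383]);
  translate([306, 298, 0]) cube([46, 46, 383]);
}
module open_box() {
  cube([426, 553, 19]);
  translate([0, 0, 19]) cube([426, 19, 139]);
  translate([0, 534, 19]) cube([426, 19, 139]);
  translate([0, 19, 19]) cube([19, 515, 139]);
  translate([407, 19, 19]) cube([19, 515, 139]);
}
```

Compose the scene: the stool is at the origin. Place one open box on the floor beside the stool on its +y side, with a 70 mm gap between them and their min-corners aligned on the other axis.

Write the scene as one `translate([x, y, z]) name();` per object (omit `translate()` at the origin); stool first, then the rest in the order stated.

stool();
translate([0, 414, 0]) open_box();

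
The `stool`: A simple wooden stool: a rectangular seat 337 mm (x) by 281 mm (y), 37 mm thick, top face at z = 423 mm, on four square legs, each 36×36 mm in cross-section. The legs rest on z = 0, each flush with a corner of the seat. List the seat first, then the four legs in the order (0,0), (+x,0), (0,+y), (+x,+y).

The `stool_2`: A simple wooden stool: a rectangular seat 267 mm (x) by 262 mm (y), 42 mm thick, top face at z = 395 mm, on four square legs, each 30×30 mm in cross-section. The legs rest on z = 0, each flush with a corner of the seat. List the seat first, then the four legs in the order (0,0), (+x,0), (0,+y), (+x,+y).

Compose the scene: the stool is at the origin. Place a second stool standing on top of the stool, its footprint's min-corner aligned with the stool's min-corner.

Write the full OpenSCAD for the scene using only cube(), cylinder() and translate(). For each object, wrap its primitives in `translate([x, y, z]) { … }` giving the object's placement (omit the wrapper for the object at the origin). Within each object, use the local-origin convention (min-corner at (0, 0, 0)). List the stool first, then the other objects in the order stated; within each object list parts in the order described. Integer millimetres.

translate([0, 0, 386]) cube([337, 281, 37]);
cube([36, 36, 386]);
translate([301, 0, 0]) cube([36, 36, 386]);
translate([0, 245, 0]) cube([36, 36, 386]);
translate([301, 245, 0]) cube([36, 36, 386]);
translate([0, 0, 423]) {
  translate([0, 0, 353]) cube([267, 262, 42]);
  cube([30, 30, 353]);
  translate([237, 0, 0]) cube([30, 30, 353]);
  translate([0, 232, 0]) cube([30, 30, 353]);
  translate([237, 232, 0]) cube([30, 30, 353]);
}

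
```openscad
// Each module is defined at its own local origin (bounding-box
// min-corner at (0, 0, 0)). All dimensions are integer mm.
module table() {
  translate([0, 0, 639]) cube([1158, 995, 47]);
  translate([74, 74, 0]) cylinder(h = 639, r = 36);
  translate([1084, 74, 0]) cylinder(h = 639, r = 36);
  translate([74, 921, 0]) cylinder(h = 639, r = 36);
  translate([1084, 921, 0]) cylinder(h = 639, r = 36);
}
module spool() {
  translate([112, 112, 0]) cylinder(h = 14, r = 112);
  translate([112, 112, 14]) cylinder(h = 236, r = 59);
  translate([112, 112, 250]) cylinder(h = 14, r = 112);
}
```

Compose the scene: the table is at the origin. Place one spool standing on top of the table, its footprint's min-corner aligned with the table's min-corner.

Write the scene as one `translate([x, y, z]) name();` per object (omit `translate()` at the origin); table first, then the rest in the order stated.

table();
translate([0, 0, 686]) spool();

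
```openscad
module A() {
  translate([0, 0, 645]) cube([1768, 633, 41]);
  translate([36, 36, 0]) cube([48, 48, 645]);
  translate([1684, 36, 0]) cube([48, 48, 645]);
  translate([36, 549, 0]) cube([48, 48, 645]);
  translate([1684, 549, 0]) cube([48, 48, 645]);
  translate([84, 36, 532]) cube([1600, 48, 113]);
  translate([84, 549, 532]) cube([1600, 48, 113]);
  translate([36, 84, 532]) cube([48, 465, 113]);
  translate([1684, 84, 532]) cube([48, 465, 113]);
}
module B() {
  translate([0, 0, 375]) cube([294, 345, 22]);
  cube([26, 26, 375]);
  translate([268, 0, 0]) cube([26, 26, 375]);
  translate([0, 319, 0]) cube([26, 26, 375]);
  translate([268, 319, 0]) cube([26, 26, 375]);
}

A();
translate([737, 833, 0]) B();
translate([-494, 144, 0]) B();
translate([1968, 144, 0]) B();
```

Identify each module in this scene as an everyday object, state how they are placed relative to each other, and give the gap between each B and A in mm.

A is a table. B is a stool. Three stools sit around the table at the +y, −x, +x sides. The gap between each stool and the table is 200 mm.

Each stool's nearest face is 200 mm from the table's bounding box.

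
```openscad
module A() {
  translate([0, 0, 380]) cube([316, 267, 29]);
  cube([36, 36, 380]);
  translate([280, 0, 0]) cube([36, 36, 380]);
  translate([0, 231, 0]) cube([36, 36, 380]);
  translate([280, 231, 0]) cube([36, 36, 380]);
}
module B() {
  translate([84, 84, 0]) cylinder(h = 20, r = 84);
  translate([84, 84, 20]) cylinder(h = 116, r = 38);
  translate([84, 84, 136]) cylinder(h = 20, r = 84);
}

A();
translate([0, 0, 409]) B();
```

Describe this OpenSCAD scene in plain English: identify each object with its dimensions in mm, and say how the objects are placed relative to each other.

A is a simple wooden stool: a rectangular seat 316 mm (x) by 267 mm (y), 29 mm thick, top face at z = 409 mm, on four square legs, each 36×36 mm in cross-section. The legs rest on z = 0, each flush with a corner of the seat.

B is a spool: two coaxial disc flanges of radius 84 mm and thickness 20 mm, joined by a core cylinder of radius 38 mm and height 116 mm. The lower flange rests on z = 0 and the three cylinders share a vertical axis.

The spool is on top of the stool.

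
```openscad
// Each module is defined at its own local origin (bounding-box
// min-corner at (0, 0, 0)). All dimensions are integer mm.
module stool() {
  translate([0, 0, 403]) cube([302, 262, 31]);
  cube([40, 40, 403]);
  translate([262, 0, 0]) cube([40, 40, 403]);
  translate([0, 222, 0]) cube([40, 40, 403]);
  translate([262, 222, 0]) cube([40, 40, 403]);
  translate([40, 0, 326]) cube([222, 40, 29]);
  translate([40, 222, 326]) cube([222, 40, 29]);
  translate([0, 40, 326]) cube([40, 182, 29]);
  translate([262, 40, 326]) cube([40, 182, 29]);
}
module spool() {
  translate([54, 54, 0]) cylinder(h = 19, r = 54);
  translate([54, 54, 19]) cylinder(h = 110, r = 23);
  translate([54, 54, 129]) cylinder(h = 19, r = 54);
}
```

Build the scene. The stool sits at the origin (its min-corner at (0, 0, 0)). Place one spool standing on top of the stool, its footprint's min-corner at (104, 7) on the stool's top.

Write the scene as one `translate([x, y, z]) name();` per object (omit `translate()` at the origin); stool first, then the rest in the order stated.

stool();
translate([104, 7, 434]) spool();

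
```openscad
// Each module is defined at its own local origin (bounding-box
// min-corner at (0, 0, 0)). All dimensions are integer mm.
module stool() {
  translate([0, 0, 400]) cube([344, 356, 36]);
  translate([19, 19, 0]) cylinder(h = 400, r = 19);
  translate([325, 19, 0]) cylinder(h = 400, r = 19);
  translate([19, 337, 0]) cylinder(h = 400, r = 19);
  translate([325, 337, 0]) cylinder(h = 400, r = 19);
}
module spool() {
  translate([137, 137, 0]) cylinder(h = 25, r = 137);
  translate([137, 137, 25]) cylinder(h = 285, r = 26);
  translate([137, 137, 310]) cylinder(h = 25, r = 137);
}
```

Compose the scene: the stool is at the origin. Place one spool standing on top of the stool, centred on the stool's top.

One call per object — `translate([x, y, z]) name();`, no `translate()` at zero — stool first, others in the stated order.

stool();
translate([35, 41, 436]) spool();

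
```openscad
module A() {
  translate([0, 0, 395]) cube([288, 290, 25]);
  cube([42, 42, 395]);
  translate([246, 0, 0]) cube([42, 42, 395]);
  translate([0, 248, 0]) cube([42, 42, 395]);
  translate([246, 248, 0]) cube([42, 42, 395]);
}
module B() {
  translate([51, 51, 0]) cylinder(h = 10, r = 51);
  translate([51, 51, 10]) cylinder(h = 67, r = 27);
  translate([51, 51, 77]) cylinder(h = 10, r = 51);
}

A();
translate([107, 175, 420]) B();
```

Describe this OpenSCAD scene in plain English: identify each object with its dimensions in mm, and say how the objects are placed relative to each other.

A is a four-legged stool. The seat is a 288×290×25 mm slab whose top surface is at z = 420 mm; four square legs, each 42×42 mm in cross-section, run from the floor (z = 0) to the underside of the seat, each flush with a corner of the seat.

B is a spool: two coaxial disc flanges of radius 51 mm and thickness 10 mm, joined by a core cylinder of radius 27 mm and height 67 mm. The lower flange rests on z = 0 and the three cylinders share a vertical axis.

The spool is on top of the stool.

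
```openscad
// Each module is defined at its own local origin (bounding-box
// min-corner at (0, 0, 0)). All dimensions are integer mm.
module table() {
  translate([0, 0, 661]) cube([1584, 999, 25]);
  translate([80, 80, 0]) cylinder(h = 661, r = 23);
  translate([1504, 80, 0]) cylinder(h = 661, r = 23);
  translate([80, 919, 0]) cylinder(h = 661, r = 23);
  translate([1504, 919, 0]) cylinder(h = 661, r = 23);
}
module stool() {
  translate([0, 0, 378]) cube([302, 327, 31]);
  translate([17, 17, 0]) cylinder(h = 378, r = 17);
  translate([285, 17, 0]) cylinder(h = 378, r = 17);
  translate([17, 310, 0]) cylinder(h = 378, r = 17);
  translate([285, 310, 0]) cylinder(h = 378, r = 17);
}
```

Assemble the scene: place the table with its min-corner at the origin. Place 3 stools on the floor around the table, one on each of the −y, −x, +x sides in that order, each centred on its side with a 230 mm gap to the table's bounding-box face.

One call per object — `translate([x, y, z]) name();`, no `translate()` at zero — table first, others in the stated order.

table();
translate([641, -557, 0]) stool();
translate([-532, 336, 0]) stool();
translate([1814, 336, 0]) stool();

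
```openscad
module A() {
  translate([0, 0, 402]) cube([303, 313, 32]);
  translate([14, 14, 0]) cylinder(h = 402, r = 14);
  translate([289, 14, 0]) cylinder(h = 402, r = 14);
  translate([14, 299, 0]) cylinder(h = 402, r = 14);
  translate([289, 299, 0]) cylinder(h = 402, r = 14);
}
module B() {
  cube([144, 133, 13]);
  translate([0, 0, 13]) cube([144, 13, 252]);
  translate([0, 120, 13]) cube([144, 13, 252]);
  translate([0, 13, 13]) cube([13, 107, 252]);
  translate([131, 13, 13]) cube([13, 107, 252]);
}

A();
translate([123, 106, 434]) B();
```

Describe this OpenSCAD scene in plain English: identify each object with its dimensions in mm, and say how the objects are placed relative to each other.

A is a four-legged stool. The seat is a 303×313×32 mm slab whose top surface is at z = 434 mm; four round legs, each 28 mm in diameter, run from the floor (z = 0) to the underside of the seat, each leg's axis is inset half a diameter from the nearest pair of seat edges (so the leg's bounding box is flush with the corner).

B is an open-topped rectangular box: outside dimensions 144×133×265 mm, with a uniform wall and base thickness of 13 mm. The base is a full 144×133 slab on the floor; four walls sit on top of the base. The front and back walls (the −y and +y sides) span the full width; the two side walls fit between them.

The open box is on top of the stool.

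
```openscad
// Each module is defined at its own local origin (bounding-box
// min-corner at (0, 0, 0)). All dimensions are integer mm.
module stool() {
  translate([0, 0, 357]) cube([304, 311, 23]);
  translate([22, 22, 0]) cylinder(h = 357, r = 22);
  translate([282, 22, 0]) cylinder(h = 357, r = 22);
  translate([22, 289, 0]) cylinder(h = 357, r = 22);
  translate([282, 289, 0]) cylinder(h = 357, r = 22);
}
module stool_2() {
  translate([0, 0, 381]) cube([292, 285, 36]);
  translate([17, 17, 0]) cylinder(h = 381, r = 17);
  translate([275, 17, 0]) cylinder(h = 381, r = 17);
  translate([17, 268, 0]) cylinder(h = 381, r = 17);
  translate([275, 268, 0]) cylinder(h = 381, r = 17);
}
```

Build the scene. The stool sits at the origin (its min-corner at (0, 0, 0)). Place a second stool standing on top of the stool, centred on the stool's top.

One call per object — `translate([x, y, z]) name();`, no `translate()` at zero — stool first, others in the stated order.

stool();
translate([6, 13, 380]) stool_2();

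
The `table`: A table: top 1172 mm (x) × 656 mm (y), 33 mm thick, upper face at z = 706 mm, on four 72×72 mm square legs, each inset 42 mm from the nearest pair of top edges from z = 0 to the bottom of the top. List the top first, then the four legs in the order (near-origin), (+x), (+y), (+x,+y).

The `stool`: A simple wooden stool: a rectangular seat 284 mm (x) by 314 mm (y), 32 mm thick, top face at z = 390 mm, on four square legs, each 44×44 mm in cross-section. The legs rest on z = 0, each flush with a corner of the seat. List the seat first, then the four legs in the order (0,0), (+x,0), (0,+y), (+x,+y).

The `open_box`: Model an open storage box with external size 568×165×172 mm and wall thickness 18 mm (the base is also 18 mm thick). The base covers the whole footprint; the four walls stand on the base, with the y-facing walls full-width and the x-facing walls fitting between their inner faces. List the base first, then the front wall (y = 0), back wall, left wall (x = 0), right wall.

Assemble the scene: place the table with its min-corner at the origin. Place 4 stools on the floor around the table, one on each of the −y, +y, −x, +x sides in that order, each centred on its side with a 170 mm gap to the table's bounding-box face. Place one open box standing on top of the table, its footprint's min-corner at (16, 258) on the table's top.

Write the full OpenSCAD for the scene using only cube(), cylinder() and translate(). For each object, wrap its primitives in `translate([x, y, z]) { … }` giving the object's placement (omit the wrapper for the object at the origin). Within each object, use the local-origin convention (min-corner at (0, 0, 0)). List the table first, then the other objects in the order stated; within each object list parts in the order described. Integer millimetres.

translate([0, 0, 673]) cube([1172, 656, 33]);
translate([42, 42, 0]) cube([72, 72, 673]);
translate([1058, 42, 0]) cube([72, 72, 673]);
translate([42, 542, 0]) cube([72, 72, 673]);
translate([1058, 542, 0]) cube([72, 72, 673]);
translate([444, -484, 0]) {
  translate([0, 0, 358]) cube([284, 314, 32]);
  cube([44, 44, 358]);
  translate([240, 0, 0]) cube([44, 44, 358]);
  translate([0, 270, 0]) cube([44, 44, 358]);
  translate([240, 270, 0]) cube([44, 44, 358]);
}
translate([444, 826, 0]) {
  translate([0, 0, 358]) cube([284, 314, 32]);
  cube([44, 44, 358]);
  translate([240, 0, 0]) cube([44, 44, 358]);
  translate([0, 270, 0]) cube([44, 44, 358]);
  translate([240, 270, 0]) cube([44, 44, 358]);
}
translate([-454, 171, 0]) {
  translate([0, 0, 358]) cube([284, 314, 32]);
  cube([44, 44, 358]);
  translate([240, 0, 0]) cube([44, 44, 358]);
  translate([0, 270, 0]) cube([44, 44, 358]);
  translate([240, 270, 0]) cube([44, 44, 358]);
}
translate([1342, 171, 0]) {
  translate([0, 0, 358]) cube([284, 314, 32]);
  cube([44, 44, 358]);
  translate([240, 0, 0]) cube([44, 44, 358]);
  translate([0, 270, 0]) cube([44, 44, 358]);
  translate([240, 270, 0]) cube([44, 44, 358]);
}
translate([16, 258, 706]) {
  cube([568, 165, 18]);
  translate([0, 0, 18]) cube([568, 18, 154]);
  translate([0, 147, 18]) cube([568, 18, 154]);
  translate([0, 18, 18]) cube([18, 129, 154]);
  translate([550, 18, 18]) cube([18, 129, 154]);
}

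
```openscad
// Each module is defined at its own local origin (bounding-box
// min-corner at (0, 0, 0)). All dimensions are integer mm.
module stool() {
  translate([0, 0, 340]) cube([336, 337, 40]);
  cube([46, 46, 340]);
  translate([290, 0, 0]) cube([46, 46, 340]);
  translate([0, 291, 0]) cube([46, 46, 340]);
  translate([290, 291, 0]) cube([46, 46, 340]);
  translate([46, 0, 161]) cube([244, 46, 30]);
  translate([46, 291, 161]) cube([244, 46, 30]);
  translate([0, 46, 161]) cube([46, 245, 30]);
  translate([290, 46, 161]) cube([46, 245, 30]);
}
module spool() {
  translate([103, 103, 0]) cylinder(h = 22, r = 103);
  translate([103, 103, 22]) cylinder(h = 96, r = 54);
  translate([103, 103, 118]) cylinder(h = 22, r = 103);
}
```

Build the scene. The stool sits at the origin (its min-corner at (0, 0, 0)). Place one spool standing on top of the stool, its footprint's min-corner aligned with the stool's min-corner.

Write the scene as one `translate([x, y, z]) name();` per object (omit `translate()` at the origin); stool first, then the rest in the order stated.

stool();
translate([0, 0, 380]) spool();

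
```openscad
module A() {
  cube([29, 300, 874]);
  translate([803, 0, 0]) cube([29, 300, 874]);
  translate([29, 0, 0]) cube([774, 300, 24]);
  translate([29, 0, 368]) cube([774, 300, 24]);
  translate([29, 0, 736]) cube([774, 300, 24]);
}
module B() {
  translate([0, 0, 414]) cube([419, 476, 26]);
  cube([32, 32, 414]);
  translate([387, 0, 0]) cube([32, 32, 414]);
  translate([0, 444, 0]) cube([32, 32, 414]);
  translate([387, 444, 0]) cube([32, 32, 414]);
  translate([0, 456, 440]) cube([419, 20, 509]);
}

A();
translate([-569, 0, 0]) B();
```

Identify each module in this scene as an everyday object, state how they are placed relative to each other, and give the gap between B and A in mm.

The chair's nearest face is 150 mm from the bookshelf's −x face.

A is a bookshelf. B is a chair. The chair is on the floor beside the bookshelf on its −x side. The gap between the chair and the bookshelf is 150 mm.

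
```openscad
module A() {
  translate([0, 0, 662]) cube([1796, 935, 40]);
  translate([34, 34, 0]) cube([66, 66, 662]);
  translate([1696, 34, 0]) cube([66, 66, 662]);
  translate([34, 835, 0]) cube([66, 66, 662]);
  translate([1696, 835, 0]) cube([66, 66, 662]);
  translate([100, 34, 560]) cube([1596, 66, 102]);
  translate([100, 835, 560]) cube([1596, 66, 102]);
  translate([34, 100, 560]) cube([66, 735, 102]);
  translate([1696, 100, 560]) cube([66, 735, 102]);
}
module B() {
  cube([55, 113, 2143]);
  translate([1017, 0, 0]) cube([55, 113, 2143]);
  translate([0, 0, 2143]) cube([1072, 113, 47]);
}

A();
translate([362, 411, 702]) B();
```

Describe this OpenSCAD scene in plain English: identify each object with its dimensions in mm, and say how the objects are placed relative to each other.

A is a rectangular dining table. The top is 1796×935×40 mm with its upper surface at z = 702 mm. It stands on four 66×66 mm square legs, each inset 34 mm from the nearest pair of top edges, running from the floor to the underside of the top. Four apron rails, 66 mm thick and 102 mm tall, run between adjacent legs with their top edges flush with the underside of the top and their outer faces flush with the legs' outer faces.

B is a rectangular door frame: two vertical jambs of 55×113 mm section, 2143 mm tall, with a clear opening 962 mm wide between their inner faces. A header 47 mm tall and 113 mm deep lies on top of the jambs and spans the full outside width.

The door frame is on top of the table, centred.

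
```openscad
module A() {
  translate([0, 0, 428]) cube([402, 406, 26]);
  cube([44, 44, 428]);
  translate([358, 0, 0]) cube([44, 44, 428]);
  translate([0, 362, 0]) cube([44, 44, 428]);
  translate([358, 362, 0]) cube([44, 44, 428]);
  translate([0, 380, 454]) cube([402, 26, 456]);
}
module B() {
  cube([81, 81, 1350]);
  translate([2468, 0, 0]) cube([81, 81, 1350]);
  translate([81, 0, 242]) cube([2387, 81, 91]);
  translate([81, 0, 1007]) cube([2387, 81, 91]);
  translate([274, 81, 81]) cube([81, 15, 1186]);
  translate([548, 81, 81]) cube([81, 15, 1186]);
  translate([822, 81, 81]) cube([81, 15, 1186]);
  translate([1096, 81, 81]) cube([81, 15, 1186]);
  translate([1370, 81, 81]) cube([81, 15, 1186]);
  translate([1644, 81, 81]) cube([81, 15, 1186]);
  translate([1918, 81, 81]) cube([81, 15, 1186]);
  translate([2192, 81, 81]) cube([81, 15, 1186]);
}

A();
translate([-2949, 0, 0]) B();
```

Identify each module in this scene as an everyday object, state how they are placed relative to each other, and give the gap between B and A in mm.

A is a chair. B is a fence section. The fence section is on the floor beside the chair on its −x side. The gap between the fence section and the chair is 400 mm.

The fence section's nearest face is 400 mm from the chair's −x face.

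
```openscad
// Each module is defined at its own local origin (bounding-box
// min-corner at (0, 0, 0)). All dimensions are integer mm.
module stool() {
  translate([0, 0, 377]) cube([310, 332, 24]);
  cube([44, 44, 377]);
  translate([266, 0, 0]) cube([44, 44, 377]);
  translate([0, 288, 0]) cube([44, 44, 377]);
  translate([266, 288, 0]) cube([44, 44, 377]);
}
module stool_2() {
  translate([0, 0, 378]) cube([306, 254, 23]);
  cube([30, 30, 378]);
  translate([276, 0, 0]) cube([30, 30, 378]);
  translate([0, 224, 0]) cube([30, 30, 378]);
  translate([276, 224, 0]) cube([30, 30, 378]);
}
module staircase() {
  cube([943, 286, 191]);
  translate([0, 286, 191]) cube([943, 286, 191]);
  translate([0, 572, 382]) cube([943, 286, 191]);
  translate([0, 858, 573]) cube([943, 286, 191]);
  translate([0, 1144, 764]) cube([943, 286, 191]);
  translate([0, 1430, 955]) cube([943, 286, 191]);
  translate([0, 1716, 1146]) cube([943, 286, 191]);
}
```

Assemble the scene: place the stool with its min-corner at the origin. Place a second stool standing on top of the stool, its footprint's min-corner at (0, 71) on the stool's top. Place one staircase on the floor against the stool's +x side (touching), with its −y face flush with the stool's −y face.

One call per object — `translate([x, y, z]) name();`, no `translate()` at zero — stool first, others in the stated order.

stool();
translate([0, 71, 401]) stool_2();
translate([310, 0, 0]) staircase();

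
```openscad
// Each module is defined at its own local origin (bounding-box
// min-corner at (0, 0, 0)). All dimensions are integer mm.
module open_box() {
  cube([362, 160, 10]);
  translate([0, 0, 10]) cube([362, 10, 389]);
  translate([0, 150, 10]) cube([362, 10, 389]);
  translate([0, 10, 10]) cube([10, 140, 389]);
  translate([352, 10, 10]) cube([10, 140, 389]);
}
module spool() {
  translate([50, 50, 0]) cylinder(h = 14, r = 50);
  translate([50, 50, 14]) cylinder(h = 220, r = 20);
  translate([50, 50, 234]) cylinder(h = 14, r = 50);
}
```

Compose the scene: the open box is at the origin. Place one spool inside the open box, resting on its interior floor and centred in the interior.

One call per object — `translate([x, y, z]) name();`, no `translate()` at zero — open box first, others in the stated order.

open_box();
translate([131, 30, 10]) spool();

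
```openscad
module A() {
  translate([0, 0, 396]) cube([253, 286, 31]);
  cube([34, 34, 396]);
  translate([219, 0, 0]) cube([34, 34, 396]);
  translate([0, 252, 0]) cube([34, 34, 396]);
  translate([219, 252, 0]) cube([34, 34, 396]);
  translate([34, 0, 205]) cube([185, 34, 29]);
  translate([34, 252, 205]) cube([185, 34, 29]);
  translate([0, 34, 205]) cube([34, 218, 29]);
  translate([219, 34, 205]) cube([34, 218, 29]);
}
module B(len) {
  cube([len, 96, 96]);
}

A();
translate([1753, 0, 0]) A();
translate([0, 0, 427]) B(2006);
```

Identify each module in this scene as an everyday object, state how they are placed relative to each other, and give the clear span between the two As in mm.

Second stool starts at x = 1753; first ends at x = 253; clear span = 1753 − 253 = 1500 mm.

A is a stool. B is a beam. A beam spans the tops of two stools. The clear span between the two stools is 1500 mm.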